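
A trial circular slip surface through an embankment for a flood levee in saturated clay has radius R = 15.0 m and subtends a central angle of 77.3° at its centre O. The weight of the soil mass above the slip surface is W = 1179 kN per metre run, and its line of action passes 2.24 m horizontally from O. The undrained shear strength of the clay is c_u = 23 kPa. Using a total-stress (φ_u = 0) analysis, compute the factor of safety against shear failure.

FS = 2.64

Taking moments about the centre O, the resisting moment is provided by the undrained shear strength acting along the arc:
Arc length L_a = R·θ = 15.0·(77.3°·π/180) = 15.0·1.3491 = 20.24 m
M_R = c_u·L_a·R = 23·20.24·15.0 = 6981.8 kN·m/m
M_D = W·d = 1179·2.24 = 2641.0 kN·m/m
FS = M_R / M_D = 6981.8 / 2641.0 = 2.644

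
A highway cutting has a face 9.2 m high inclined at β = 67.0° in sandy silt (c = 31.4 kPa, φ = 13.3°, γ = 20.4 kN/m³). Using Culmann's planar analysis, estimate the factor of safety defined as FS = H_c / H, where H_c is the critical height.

H_c = (4c/γ) · sinβ cosφ / [1 − cos(β − φ)]
    = (4·31.4/20.4) · sin67.0°·cos13.3° / [1 − cos53.7°]
    = 6.157 · 0.8958 / 0.4080 = 13.52 m
FS = H_c / H = 13.52 / 9.2 = 1.469

FS = 1.47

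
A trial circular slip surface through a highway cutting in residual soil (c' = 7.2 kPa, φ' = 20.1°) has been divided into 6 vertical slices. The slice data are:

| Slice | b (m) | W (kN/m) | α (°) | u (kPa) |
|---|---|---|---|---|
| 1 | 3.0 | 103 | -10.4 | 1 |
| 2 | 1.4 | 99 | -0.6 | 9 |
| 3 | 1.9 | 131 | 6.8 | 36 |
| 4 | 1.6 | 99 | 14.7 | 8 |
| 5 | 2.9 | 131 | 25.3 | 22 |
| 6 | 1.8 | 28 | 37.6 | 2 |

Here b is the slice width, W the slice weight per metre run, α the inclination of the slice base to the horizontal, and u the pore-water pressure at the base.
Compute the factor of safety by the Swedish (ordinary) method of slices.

FS = 2.57

Ordinary method of slices: FS = Σ[c'·Δl_i + (W_i cosα_i − u_i·Δl_i)·tanφ'] / Σ W_i sinα_i, with Δl_i = b_i / cosα_i.
Slice 1: Δl = 3.0/cos(-10.4°) = 3.050 m; N'_1 = 103·cos(-10.4°) − 1·3.050 = 98.3; c'Δl = 21.96; W sinα = -18.6
Slice 2: Δl = 1.4/cos(-0.6°) = 1.400 m; N'_2 = 99·cos(-0.6°) − 9·1.400 = 86.4; c'Δl = 10.08; W sinα = -1.0
Slice 3: Δl = 1.9/cos6.8° = 1.913 m; N'_3 = 131·cos6.8° − 36·1.913 = 61.2; c'Δl = 13.78; W sinα = 15.5
Slice 4: Δl = 1.6/cos14.7° = 1.654 m; N'_4 = 99·cos14.7° − 8·1.654 = 82.5; c'Δl = 11.91; W sinα = 25.1
Slice 5: Δl = 2.9/cos25.3° = 3.208 m; N'_5 = 131·cos25.3° − 22·3.208 = 47.9; c'Δl = 23.10; W sinα = 56.0
Slice 6: Δl = 1.8/cos37.6° = 2.272 m; N'_6 = 28·cos37.6° − 2·2.272 = 17.6; c'Δl = 16.36; W sinα = 17.1
Σc'Δl = 97.2 kN/m; ΣN' = 393.9 kN/m; ΣW sinα = 94.1 kN/m
Resisting = 97.2 + 393.9·tan20.1° = 97.2 + 144.1 = 241.3 kN/m
FS = 241.3 / 94.1 = 2.565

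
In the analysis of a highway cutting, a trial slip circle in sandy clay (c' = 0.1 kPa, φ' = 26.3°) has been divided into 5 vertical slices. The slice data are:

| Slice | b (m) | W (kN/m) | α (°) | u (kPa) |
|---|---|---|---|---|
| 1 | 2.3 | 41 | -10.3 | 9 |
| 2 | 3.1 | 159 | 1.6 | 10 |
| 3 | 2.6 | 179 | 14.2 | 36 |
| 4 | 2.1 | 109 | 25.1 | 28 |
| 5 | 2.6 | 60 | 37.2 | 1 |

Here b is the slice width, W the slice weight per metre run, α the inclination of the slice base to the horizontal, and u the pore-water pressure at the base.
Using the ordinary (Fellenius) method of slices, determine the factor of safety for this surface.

FS = 1.22

Ordinary method of slices: FS = Σ[c'·Δl_i + (W_i cosα_i − u_i·Δl_i)·tanφ'] / Σ W_i sinα_i, with Δl_i = b_i / cosα_i.
Slice 1: Δl = 2.3/cos(-10.3°) = 2.338 m; N'_1 = 41·cos(-10.3°) − 9·2.338 = 19.3; c'Δl = 0.23; W sinα = -7.3
Slice 2: Δl = 3.1/cos1.6° = 3.101 m; N'_2 = 159·cos1.6° − 10·3.101 = 127.9; c'Δl = 0.31; W sinα = 4.4
Slice 3: Δl = 2.6/cos14.2° = 2.682 m; N'_3 = 179·cos14.2° − 36·2.682 = 77.0; c'Δl = 0.27; W sinα = 43.9
Slice 4: Δl = 2.1/cos25.1° = 2.319 m; N'_4 = 109·cos25.1° − 28·2.319 = 33.8; c'Δl = 0.23; W sinα = 46.2
Slice 5: Δl = 2.6/cos37.2° = 3.264 m; N'_5 = 60·cos37.2° − 1·3.264 = 44.5; c'Δl = 0.33; W sinα = 36.3
Σc'Δl = 1.4 kN/m; ΣN' = 302.5 kN/m; ΣW sinα = 123.5 kN/m
Resisting = 1.4 + 302.5·tan26.3° = 1.4 + 149.5 = 150.9 kN/m
FS = 150.9 / 123.5 = 1.221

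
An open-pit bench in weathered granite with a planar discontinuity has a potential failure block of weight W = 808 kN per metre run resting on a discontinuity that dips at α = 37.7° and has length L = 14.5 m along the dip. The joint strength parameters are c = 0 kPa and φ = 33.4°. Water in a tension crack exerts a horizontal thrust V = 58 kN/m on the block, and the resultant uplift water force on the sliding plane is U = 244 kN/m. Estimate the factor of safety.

FS = 0.44

Resolving the block weight along and normal to the plane and applying the Mohr–Coulomb strength on the joint:
N' = W cosα − U − V sinα = 808·cos37.7° − 244 − 58·sin37.7° = 359.8 kN/m
Driving force T = W sinα + V cosα = 808·sin37.7° + 58·cos37.7° = 540.0 kN/m
Resisting force R = c·L + N'·tanφ = 0·14.5 + 359.8·tan33.4° = 0.0 + 237.3 = 237.3 kN/m
FS = R / T = 237.3 / 540.0 = 0.439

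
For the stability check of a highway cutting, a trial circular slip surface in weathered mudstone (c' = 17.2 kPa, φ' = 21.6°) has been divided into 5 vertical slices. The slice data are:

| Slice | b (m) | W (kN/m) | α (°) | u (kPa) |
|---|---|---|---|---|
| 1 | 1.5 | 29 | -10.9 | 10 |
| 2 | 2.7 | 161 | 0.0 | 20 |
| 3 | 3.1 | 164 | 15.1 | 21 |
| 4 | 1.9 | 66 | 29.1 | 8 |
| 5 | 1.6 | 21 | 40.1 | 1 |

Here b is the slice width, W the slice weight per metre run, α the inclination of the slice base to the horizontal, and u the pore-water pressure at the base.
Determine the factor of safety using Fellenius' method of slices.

FS = 3.70

Ordinary method of slices: FS = Σ[c'·Δl_i + (W_i cosα_i − u_i·Δl_i)·tanφ'] / Σ W_i sinα_i, with Δl_i = b_i / cosα_i.
Slice 1: Δl = 1.5/cos(-10.9°) = 1.528 m; N'_1 = 29·cos(-10.9°) − 10·1.528 = 13.2; c'Δl = 26.27; W sinα = -5.5
Slice 2: Δl = 2.7/cos0.0° = 2.700 m; N'_2 = 161·cos0.0° − 20·2.700 = 107.0; c'Δl = 46.44; W sinα = 0.0
Slice 3: Δl = 3.1/cos15.1° = 3.211 m; N'_3 = 164·cos15.1° − 21·3.211 = 90.9; c'Δl = 55.23; W sinα = 42.7
Slice 4: Δl = 1.9/cos29.1° = 2.174 m; N'_4 = 66·cos29.1° − 8·2.174 = 40.3; c'Δl = 37.40; W sinα = 32.1
Slice 5: Δl = 1.6/cos40.1° = 2.092 m; N'_5 = 21·cos40.1° − 1·2.092 = 14.0; c'Δl = 35.98; W sinα = 13.5
Σc'Δl = 201.3 kN/m; ΣN' = 265.4 kN/m; ΣW sinα = 82.9 kN/m
Resisting = 201.3 + 265.4·tan21.6° = 201.3 + 105.1 = 306.4 kN/m
FS = 306.4 / 82.9 = 3.697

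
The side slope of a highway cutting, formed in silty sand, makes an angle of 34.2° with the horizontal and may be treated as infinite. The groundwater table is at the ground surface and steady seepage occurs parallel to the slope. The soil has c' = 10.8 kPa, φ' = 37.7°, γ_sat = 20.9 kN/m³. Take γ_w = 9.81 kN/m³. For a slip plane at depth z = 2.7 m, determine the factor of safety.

With seepage parallel to the slope and the water table at the surface, the effective normal stress on the slip plane uses the buoyant unit weight γ' = γ_sat − γ_w while the driving shear stress uses γ_sat:
FS = [c' + γ' z cos²β tanφ'] / [γ_sat z sinβ cosβ]
γ' = 20.9 − 9.81 = 11.09 kN/m³
Numerator = 10.8 + 11.09·2.7·cos²34.2°·tan37.7° = 10.8 + 11.09·2.7·0.6841·0.7729 = 26.631 kPa
Denominator = 20.9·2.7·sin34.2°·cos34.2° = 20.9·2.7·0.5621·0.8271 = 26.234 kPa
FS = 26.631 / 26.234 = 1.015

FS = 1.02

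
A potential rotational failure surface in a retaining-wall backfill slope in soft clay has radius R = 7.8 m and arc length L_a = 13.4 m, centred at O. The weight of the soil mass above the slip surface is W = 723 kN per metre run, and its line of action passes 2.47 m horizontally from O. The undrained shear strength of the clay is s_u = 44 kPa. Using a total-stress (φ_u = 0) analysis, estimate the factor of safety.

Taking moments about the centre O, the resisting moment is provided by the undrained shear strength acting along the arc:
M_R = s_u·L_a·R = 44·13.40·7.8 = 4598.9 kN·m/m
M_D = W·d = 723·2.47 = 1785.8 kN·m/m
FS = M_R / M_D = 4598.9 / 1785.8 = 2.575

FS = 2.58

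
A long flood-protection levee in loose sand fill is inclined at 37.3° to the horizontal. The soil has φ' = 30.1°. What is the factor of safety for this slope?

FS = 0.76

For a dry cohesionless infinite slope the factor of safety is FS = tanφ' / tanβ.
FS = tan30.1° / tan37.3° = 0.5797 / 0.7618 = 0.761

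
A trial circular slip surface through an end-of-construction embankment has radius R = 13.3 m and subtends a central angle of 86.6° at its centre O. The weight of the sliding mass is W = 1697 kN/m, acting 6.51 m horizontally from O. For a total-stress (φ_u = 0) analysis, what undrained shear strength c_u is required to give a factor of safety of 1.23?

c_u = 50.8 kPa

FS = c_u·L_a·R / (W·d), so c_u = FS·W·d / (L_a·R).
Arc length L_a = R·θ = 13.3·(86.6°·π/180) = 13.3·1.5115 = 20.10 m
c_u = 1.23·1697·6.51 / (20.10·13.3) = 13588.4 / 267.36 = 50.82 kPa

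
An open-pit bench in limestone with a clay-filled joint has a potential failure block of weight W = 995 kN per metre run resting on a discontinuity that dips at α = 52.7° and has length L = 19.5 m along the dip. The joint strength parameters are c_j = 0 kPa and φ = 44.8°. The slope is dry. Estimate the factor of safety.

FS = 0.76

Resolving the block weight along and normal to the plane and applying the Mohr–Coulomb strength on the joint:
N' = W cosα = 995·cos52.7° = 603.0 kN/m
Driving force T = W sinα = 995·sin52.7° = 791.5 kN/m
Resisting force R = c_j·L + N'·tanφ = 0·19.5 + 603.0·tan44.8° = 0.0 + 598.8 = 598.8 kN/m
FS = R / T = 598.8 / 791.5 = 0.756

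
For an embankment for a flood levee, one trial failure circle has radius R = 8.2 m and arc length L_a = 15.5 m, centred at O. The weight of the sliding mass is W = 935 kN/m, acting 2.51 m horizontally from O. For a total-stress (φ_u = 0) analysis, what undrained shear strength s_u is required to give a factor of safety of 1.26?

FS = s_u·L_a·R / (W·d), so s_u = FS·W·d / (L_a·R).
s_u = 1.26·935·2.51 / (15.50·8.2) = 2957.0 / 127.10 = 23.27 kPa

s_u = 23.3 kPa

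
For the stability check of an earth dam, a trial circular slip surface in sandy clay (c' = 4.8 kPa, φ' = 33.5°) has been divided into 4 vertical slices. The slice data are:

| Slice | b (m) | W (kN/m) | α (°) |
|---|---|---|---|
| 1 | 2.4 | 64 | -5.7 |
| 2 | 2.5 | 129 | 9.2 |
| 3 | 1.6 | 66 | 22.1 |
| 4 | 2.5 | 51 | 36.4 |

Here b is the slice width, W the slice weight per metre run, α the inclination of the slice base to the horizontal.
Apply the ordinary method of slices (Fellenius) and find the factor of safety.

Ordinary method of slices: FS = Σ[c'·Δl_i + (W_i cosα_i)·tanφ'] / Σ W_i sinα_i, with Δl_i = b_i / cosα_i.
Slice 1: Δl = 2.4/cos(-5.7°) = 2.412 m; N'_1 = 64·cos(-5.7°) = 63.7; c'Δl = 11.58; W sinα = -6.4
Slice 2: Δl = 2.5/cos9.2° = 2.533 m; N'_2 = 129·cos9.2° = 127.3; c'Δl = 12.16; W sinα = 20.6
Slice 3: Δl = 1.6/cos22.1° = 1.727 m; N'_3 = 66·cos22.1° = 61.2; c'Δl = 8.29; W sinα = 24.8
Slice 4: Δl = 2.5/cos36.4° = 3.106 m; N'_4 = 51·cos36.4° = 41.0; c'Δl = 14.91; W sinα = 30.3
Σc'Δl = 46.9 kN/m; ΣN' = 293.2 kN/m; ΣW sinα = 69.4 kN/m
Resisting = 46.9 + 293.2·tan33.5° = 46.9 + 194.1 = 241.0 kN/m
FS = 241.0 / 69.4 = 3.475

FS = 3.47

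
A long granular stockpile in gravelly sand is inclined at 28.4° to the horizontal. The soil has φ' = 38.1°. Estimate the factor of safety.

For a dry cohesionless infinite slope the factor of safety is FS = tanφ' / tanβ.
FS = tan38.1° / tan28.4° = 0.7841 / 0.5407 = 1.450

FS = 1.45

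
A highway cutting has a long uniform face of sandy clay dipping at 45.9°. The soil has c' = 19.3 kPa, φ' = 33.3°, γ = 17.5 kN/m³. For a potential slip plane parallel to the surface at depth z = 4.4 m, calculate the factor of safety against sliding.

FS = 1.14

For an infinite slope with a slip plane parallel to the surface (no pore pressure): FS = [c' + γz cos²β tanφ'] / [γz sinβ cosβ].
γz = 17.5·4.4 = 77.00 kN/m²
Numerator = 19.3 + 77.00·cos²45.9°·tan33.3° = 19.3 + 77.00·0.4843·0.6569 = 43.795 kPa
Denominator = 77.00·sin45.9°·cos45.9° = 77.00·0.7181·0.6959 = 38.481 kPa
FS = 43.795 / 38.481 = 1.138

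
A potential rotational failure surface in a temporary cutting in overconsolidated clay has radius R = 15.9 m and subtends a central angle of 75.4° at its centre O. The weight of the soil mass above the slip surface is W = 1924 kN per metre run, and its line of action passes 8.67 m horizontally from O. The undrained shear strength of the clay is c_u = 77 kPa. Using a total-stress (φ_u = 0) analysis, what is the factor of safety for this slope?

Taking moments about the centre O, the resisting moment is provided by the undrained shear strength acting along the arc:
Arc length L_a = R·θ = 15.9·(75.4°·π/180) = 15.9·1.3160 = 20.92 m
M_R = c_u·L_a·R = 77·20.92·15.9 = 25617.3 kN·m/m
M_D = W·d = 1924·8.67 = 16681.1 kN·m/m
FS = M_R / M_D = 25617.3 / 16681.1 = 1.536

FS = 1.54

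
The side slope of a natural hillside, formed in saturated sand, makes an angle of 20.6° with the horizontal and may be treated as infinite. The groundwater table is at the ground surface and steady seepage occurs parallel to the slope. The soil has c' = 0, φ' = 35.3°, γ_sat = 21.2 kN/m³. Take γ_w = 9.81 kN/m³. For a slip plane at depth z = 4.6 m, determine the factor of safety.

FS = 1.01

With seepage parallel to the slope and the water table at the surface, the effective normal stress on the slip plane uses the buoyant unit weight γ' = γ_sat − γ_w while the driving shear stress uses γ_sat:
FS = [c' + γ' z cos²β tanφ'] / [γ_sat z sinβ cosβ]
(For c' = 0 this reduces to FS = (γ'/γ_sat)·tanφ'/tanβ.)
γ' = 21.2 − 9.81 = 11.39 kN/m³
Numerator = 0.0 + 11.39·4.6·cos²20.6°·tan35.3° = 0.0 + 11.39·4.6·0.8762·0.7080 = 32.505 kPa
Denominator = 21.2·4.6·sin20.6°·cos20.6° = 21.2·4.6·0.3518·0.9361 = 32.118 kPa
FS = 32.505 / 32.118 = 1.012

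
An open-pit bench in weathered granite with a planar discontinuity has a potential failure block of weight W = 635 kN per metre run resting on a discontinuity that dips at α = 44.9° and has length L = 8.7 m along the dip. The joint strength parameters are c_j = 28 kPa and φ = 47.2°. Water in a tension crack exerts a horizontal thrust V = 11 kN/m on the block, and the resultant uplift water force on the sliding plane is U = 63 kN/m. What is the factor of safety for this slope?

FS = 1.43

Resolving the block weight along and normal to the plane and applying the Mohr–Coulomb strength on the joint:
N' = W cosα − U − V sinα = 635·cos44.9° − 63 − 11·sin44.9° = 379.0 kN/m
Driving force T = W sinα + V cosα = 635·sin44.9° + 11·cos44.9° = 456.0 kN/m
Resisting force R = c_j·L + N'·tanφ = 28·8.7 + 379.0·tan47.2° = 243.6 + 409.3 = 652.9 kN/m
FS = R / T = 652.9 / 456.0 = 1.432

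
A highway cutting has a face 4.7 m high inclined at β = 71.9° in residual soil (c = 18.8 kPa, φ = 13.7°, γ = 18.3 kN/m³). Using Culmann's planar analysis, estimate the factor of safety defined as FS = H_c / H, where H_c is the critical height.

H_c = (4c/γ) · sinβ cosφ / [1 − cos(β − φ)]
    = (4·18.8/18.3) · sin71.9°·cos13.7° / [1 − cos58.2°]
    = 4.109 · 0.9235 / 0.4730 = 8.02 m
FS = H_c / H = 8.02 / 4.7 = 1.707

FS = 1.71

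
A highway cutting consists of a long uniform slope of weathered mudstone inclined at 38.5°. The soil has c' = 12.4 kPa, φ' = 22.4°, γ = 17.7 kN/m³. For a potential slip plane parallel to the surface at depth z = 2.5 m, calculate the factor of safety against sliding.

FS = 1.09

For an infinite slope with a slip plane parallel to the surface (no pore pressure): FS = [c' + γz cos²β tanφ'] / [γz sinβ cosβ].
γz = 17.7·2.5 = 44.25 kN/m²
Numerator = 12.4 + 44.25·cos²38.5°·tan22.4° = 12.4 + 44.25·0.6125·0.4122 = 23.571 kPa
Denominator = 44.25·sin38.5°·cos38.5° = 44.25·0.6225·0.7826 = 21.558 kPa
FS = 23.571 / 21.558 = 1.093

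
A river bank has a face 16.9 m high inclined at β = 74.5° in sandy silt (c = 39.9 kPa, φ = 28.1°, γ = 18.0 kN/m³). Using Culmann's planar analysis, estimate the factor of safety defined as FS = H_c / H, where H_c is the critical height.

H_c = (4c/γ) · sinβ cosφ / [1 − cos(β − φ)]
    = (4·39.9/18.0) · sin74.5°·cos28.1° / [1 − cos46.4°]
    = 8.867 · 0.8500 / 0.3104 = 24.28 m
FS = H_c / H = 24.28 / 16.9 = 1.437

FS = 1.44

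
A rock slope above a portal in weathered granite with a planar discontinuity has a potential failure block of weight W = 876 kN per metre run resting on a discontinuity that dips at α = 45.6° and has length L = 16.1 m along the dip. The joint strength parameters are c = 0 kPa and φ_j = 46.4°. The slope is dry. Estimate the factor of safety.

Resolving the block weight along and normal to the plane and applying the Mohr–Coulomb strength on the joint:
N' = W cosα = 876·cos45.6° = 612.9 kN/m
Driving force T = W sinα = 876·sin45.6° = 625.9 kN/m
Resisting force R = c·L + N'·tanφ_j = 0·16.1 + 612.9·tan46.4° = 0.0 + 643.6 = 643.6 kN/m
FS = R / T = 643.6 / 625.9 = 1.028

FS = 1.03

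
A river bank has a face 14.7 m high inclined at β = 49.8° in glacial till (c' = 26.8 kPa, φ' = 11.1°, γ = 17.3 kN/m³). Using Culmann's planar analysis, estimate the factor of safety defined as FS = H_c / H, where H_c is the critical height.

FS = 1.44

H_c = (4c'/γ) · sinβ cosφ' / [1 − cos(β − φ')]
    = (4·26.8/17.3) · sin49.8°·cos11.1° / [1 − cos38.7°]
    = 6.197 · 0.7495 / 0.2196 = 21.15 m
FS = H_c / H = 21.15 / 14.7 = 1.439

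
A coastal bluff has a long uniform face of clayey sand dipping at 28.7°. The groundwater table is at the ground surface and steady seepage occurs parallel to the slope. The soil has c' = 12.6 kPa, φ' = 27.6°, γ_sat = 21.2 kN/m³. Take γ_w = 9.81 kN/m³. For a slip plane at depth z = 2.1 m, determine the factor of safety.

FS = 1.18

With seepage parallel to the slope and the water table at the surface, the effective normal stress on the slip plane uses the buoyant unit weight γ' = γ_sat − γ_w while the driving shear stress uses γ_sat:
FS = [c' + γ' z cos²β tanφ'] / [γ_sat z sinβ cosβ]
γ' = 21.2 − 9.81 = 11.39 kN/m³
Numerator = 12.6 + 11.39·2.1·cos²28.7°·tan27.6° = 12.6 + 11.39·2.1·0.7694·0.5228 = 22.221 kPa
Denominator = 21.2·2.1·sin28.7°·cos28.7° = 21.2·2.1·0.4802·0.8771 = 18.753 kPa
FS = 22.221 / 18.753 = 1.185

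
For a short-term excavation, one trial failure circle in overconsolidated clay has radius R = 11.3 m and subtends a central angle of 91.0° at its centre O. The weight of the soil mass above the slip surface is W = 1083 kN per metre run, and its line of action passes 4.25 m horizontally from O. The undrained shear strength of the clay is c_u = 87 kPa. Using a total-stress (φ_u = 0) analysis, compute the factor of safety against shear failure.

Taking moments about the centre O, the resisting moment is provided by the undrained shear strength acting along the arc:
Arc length L_a = R·θ = 11.3·(91.0°·π/180) = 11.3·1.5882 = 17.95 m
M_R = c_u·L_a·R = 87·17.95·11.3 = 17643.9 kN·m/m
M_D = W·d = 1083·4.25 = 4602.8 kN·m/m
FS = M_R / M_D = 17643.9 / 4602.8 = 3.833

FS = 3.83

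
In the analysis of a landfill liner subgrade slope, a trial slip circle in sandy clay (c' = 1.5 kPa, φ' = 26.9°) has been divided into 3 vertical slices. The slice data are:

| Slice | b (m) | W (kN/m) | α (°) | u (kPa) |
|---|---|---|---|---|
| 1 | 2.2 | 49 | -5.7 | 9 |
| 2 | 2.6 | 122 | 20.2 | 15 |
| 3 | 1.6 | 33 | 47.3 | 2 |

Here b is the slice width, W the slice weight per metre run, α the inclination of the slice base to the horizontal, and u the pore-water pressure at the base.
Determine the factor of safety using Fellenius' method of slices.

Ordinary method of slices: FS = Σ[c'·Δl_i + (W_i cosα_i − u_i·Δl_i)·tanφ'] / Σ W_i sinα_i, with Δl_i = b_i / cosα_i.
Slice 1: Δl = 2.2/cos(-5.7°) = 2.211 m; N'_1 = 49·cos(-5.7°) − 9·2.211 = 28.9; c'Δl = 3.32; W sinα = -4.9
Slice 2: Δl = 2.6/cos20.2° = 2.770 m; N'_2 = 122·cos20.2° − 15·2.770 = 72.9; c'Δl = 4.16; W sinα = 42.1
Slice 3: Δl = 1.6/cos47.3° = 2.359 m; N'_3 = 33·cos47.3° − 2·2.359 = 17.7; c'Δl = 3.54; W sinα = 24.3
Σc'Δl = 11.0 kN/m; ΣN' = 119.5 kN/m; ΣW sinα = 61.5 kN/m
Resisting = 11.0 + 119.5·tan26.9° = 11.0 + 60.6 = 71.6 kN/m
FS = 71.6 / 61.5 = 1.164

FS = 1.16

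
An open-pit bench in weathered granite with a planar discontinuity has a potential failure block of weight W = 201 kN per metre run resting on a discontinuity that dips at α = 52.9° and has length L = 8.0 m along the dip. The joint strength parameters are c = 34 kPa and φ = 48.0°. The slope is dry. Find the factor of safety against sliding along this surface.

FS = 2.54

Resolving the block weight along and normal to the plane and applying the Mohr–Coulomb strength on the joint:
N' = W cosα = 201·cos52.9° = 121.2 kN/m
Driving force T = W sinα = 201·sin52.9° = 160.3 kN/m
Resisting force R = c·L + N'·tanφ = 34·8.0 + 121.2·tan48.0° = 272.0 + 134.7 = 406.7 kN/m
FS = R / T = 406.7 / 160.3 = 2.537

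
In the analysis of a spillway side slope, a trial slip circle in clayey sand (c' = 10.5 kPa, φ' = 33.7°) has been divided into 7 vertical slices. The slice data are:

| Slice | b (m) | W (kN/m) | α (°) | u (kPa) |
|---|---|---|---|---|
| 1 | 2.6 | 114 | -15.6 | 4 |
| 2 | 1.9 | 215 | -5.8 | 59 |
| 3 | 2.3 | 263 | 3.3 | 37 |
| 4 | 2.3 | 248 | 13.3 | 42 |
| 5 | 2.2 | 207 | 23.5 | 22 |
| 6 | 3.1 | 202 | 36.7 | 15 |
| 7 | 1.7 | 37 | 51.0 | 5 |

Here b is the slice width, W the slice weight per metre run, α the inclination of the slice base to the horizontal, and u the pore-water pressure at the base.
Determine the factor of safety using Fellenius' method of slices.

Ordinary method of slices: FS = Σ[c'·Δl_i + (W_i cosα_i − u_i·Δl_i)·tanφ'] / Σ W_i sinα_i, with Δl_i = b_i / cosα_i.
Slice 1: Δl = 2.6/cos(-15.6°) = 2.699 m; N'_1 = 114·cos(-15.6°) − 4·2.699 = 99.0; c'Δl = 28.34; W sinα = -30.7
Slice 2: Δl = 1.9/cos(-5.8°) = 1.910 m; N'_2 = 215·cos(-5.8°) − 59·1.910 = 101.2; c'Δl = 20.05; W sinα = -21.7
Slice 3: Δl = 2.3/cos3.3° = 2.304 m; N'_3 = 263·cos3.3° − 37·2.304 = 177.3; c'Δl = 24.19; W sinα = 15.1
Slice 4: Δl = 2.3/cos13.3° = 2.363 m; N'_4 = 248·cos13.3° − 42·2.363 = 142.1; c'Δl = 24.82; W sinα = 57.1
Slice 5: Δl = 2.2/cos23.5° = 2.399 m; N'_5 = 207·cos23.5° − 22·2.399 = 137.1; c'Δl = 25.19; W sinα = 82.5
Slice 6: Δl = 3.1/cos36.7° = 3.866 m; N'_6 = 202·cos36.7° − 15·3.866 = 104.0; c'Δl = 40.60; W sinα = 120.7
Slice 7: Δl = 1.7/cos51.0° = 2.701 m; N'_7 = 37·cos51.0° − 5·2.701 = 9.8; c'Δl = 28.36; W sinα = 28.8
Σc'Δl = 191.6 kN/m; ΣN' = 770.4 kN/m; ΣW sinα = 251.8 kN/m
Resisting = 191.6 + 770.4·tan33.7° = 191.6 + 513.8 = 705.4 kN/m
FS = 705.4 / 251.8 = 2.801

FS = 2.80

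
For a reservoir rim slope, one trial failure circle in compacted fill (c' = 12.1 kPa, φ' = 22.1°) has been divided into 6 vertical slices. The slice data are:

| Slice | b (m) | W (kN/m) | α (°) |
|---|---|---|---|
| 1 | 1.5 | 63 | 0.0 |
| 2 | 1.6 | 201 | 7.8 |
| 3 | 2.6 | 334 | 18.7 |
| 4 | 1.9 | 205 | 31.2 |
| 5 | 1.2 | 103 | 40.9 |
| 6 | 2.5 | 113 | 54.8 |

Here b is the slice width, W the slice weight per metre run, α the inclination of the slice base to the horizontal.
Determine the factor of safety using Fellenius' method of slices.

FS = 1.33

Ordinary method of slices: FS = Σ[c'·Δl_i + (W_i cosα_i)·tanφ'] / Σ W_i sinα_i, with Δl_i = b_i / cosα_i.
Slice 1: Δl = 1.5/cos0.0° = 1.500 m; N'_1 = 63·cos0.0° = 63.0; c'Δl = 18.15; W sinα = 0.0
Slice 2: Δl = 1.6/cos7.8° = 1.615 m; N'_2 = 201·cos7.8° = 199.1; c'Δl = 19.54; W sinα = 27.3
Slice 3: Δl = 2.6/cos18.7° = 2.745 m; N'_3 = 334·cos18.7° = 316.4; c'Δl = 33.21; W sinα = 107.1
Slice 4: Δl = 1.9/cos31.2° = 2.221 m; N'_4 = 205·cos31.2° = 175.3; c'Δl = 26.88; W sinα = 106.2
Slice 5: Δl = 1.2/cos40.9° = 1.588 m; N'_5 = 103·cos40.9° = 77.9; c'Δl = 19.21; W sinα = 67.4
Slice 6: Δl = 2.5/cos54.8° = 4.337 m; N'_6 = 113·cos54.8° = 65.1; c'Δl = 52.48; W sinα = 92.3
Σc'Δl = 169.5 kN/m; ΣN' = 896.8 kN/m; ΣW sinα = 400.3 kN/m
Resisting = 169.5 + 896.8·tan22.1° = 169.5 + 364.2 = 533.6 kN/m
FS = 533.6 / 400.3 = 1.333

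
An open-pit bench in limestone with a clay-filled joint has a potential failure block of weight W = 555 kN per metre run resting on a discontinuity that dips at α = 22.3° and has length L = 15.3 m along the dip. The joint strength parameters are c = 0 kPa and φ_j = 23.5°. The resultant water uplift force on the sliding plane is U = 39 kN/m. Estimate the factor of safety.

FS = 0.98

Resolving the block weight along and normal to the plane and applying the Mohr–Coulomb strength on the joint:
N' = W cosα − U = 555·cos22.3° − 39 = 474.5 kN/m
Driving force T = W sinα = 555·sin22.3° = 210.6 kN/m
Resisting force R = c·L + N'·tanφ_j = 0·15.3 + 474.5·tan23.5° = 0.0 + 206.3 = 206.3 kN/m
FS = R / T = 206.3 / 210.6 = 0.980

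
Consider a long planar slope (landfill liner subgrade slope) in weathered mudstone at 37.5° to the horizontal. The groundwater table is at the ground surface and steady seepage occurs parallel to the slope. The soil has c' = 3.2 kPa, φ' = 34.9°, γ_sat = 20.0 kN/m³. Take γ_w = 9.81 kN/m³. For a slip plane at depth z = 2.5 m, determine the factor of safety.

FS = 0.60

With seepage parallel to the slope and the water table at the surface, the effective normal stress on the slip plane uses the buoyant unit weight γ' = γ_sat − γ_w while the driving shear stress uses γ_sat:
FS = [c' + γ' z cos²β tanφ'] / [γ_sat z sinβ cosβ]
γ' = 20.0 − 9.81 = 10.19 kN/m³
Numerator = 3.2 + 10.19·2.5·cos²37.5°·tan34.9° = 3.2 + 10.19·2.5·0.6294·0.6976 = 14.386 kPa
Denominator = 20.0·2.5·sin37.5°·cos37.5° = 20.0·2.5·0.6088·0.7934 = 24.148 kPa
FS = 14.386 / 24.148 = 0.596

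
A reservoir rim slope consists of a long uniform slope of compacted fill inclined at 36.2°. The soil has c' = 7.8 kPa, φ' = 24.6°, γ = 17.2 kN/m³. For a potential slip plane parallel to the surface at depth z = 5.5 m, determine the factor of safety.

FS = 0.80

For an infinite slope with a slip plane parallel to the surface (no pore pressure): FS = [c' + γz cos²β tanφ'] / [γz sinβ cosβ].
γz = 17.2·5.5 = 94.60 kN/m²
Numerator = 7.8 + 94.60·cos²36.2°·tan24.6° = 7.8 + 94.60·0.6512·0.4578 = 36.004 kPa
Denominator = 94.60·sin36.2°·cos36.2° = 94.60·0.5906·0.8070 = 45.086 kPa
FS = 36.004 / 45.086 = 0.799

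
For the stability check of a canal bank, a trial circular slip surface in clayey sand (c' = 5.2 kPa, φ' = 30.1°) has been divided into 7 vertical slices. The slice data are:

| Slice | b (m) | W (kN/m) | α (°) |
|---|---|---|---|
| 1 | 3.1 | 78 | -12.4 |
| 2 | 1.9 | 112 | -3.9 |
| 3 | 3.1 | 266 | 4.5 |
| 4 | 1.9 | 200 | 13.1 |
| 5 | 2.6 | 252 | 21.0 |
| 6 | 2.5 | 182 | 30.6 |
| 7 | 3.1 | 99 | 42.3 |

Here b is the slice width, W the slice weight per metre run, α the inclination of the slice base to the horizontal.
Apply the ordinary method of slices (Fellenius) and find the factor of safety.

FS = 2.57

Ordinary method of slices: FS = Σ[c'·Δl_i + (W_i cosα_i)·tanφ'] / Σ W_i sinα_i, with Δl_i = b_i / cosα_i.
Slice 1: Δl = 3.1/cos(-12.4°) = 3.174 m; N'_1 = 78·cos(-12.4°) = 76.2; c'Δl = 16.51; W sinα = -16.7
Slice 2: Δl = 1.9/cos(-3.9°) = 1.904 m; N'_2 = 112·cos(-3.9°) = 111.7; c'Δl = 9.90; W sinα = -7.6
Slice 3: Δl = 3.1/cos4.5° = 3.110 m; N'_3 = 266·cos4.5° = 265.2; c'Δl = 16.17; W sinα = 20.9
Slice 4: Δl = 1.9/cos13.1° = 1.951 m; N'_4 = 200·cos13.1° = 194.8; c'Δl = 10.14; W sinα = 45.3
Slice 5: Δl = 2.6/cos21.0° = 2.785 m; N'_5 = 252·cos21.0° = 235.3; c'Δl = 14.48; W sinα = 90.3
Slice 6: Δl = 2.5/cos30.6° = 2.904 m; N'_6 = 182·cos30.6° = 156.7; c'Δl = 15.10; W sinα = 92.6
Slice 7: Δl = 3.1/cos42.3° = 4.191 m; N'_7 = 99·cos42.3° = 73.2; c'Δl = 21.79; W sinα = 66.6
Σc'Δl = 104.1 kN/m; ΣN' = 1113.0 kN/m; ΣW sinα = 291.4 kN/m
Resisting = 104.1 + 1113.0·tan30.1° = 104.1 + 645.2 = 749.3 kN/m
FS = 749.3 / 291.4 = 2.571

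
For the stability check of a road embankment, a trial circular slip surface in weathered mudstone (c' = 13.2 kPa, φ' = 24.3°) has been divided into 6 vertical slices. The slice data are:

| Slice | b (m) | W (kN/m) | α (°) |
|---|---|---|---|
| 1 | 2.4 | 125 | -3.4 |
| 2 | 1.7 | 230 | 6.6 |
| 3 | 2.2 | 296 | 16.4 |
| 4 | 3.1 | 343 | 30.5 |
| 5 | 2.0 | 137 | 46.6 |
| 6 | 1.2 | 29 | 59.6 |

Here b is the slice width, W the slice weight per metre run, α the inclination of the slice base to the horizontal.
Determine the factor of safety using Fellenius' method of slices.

Ordinary method of slices: FS = Σ[c'·Δl_i + (W_i cosα_i)·tanφ'] / Σ W_i sinα_i, with Δl_i = b_i / cosα_i.
Slice 1: Δl = 2.4/cos(-3.4°) = 2.404 m; N'_1 = 125·cos(-3.4°) = 124.8; c'Δl = 31.74; W sinα = -7.4
Slice 2: Δl = 1.7/cos6.6° = 1.711 m; N'_2 = 230·cos6.6° = 228.5; c'Δl = 22.59; W sinα = 26.4
Slice 3: Δl = 2.2/cos16.4° = 2.293 m; N'_3 = 296·cos16.4° = 284.0; c'Δl = 30.27; W sinα = 83.6
Slice 4: Δl = 3.1/cos30.5° = 3.598 m; N'_4 = 343·cos30.5° = 295.5; c'Δl = 47.49; W sinα = 174.1
Slice 5: Δl = 2.0/cos46.6° = 2.911 m; N'_5 = 137·cos46.6° = 94.1; c'Δl = 38.42; W sinα = 99.5
Slice 6: Δl = 1.2/cos59.6° = 2.371 m; N'_6 = 29·cos59.6° = 14.7; c'Δl = 31.30; W sinα = 25.0
Σc'Δl = 201.8 kN/m; ΣN' = 1041.6 kN/m; ΣW sinα = 401.2 kN/m
Resisting = 201.8 + 1041.6·tan24.3° = 201.8 + 470.3 = 672.1 kN/m
FS = 672.1 / 401.2 = 1.675

FS = 1.68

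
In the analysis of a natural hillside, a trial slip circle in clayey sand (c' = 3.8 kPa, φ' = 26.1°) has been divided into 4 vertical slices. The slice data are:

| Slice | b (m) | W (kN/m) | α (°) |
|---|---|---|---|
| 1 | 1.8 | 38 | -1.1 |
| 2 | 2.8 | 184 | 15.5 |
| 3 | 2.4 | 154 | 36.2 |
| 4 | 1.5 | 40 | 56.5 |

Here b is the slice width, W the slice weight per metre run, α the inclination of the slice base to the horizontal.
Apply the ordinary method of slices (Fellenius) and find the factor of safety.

Ordinary method of slices: FS = Σ[c'·Δl_i + (W_i cosα_i)·tanφ'] / Σ W_i sinα_i, with Δl_i = b_i / cosα_i.
Slice 1: Δl = 1.8/cos(-1.1°) = 1.800 m; N'_1 = 38·cos(-1.1°) = 38.0; c'Δl = 6.84; W sinα = -0.7
Slice 2: Δl = 2.8/cos15.5° = 2.906 m; N'_2 = 184·cos15.5° = 177.3; c'Δl = 11.04; W sinα = 49.2
Slice 3: Δl = 2.4/cos36.2° = 2.974 m; N'_3 = 154·cos36.2° = 124.3; c'Δl = 11.30; W sinα = 91.0
Slice 4: Δl = 1.5/cos56.5° = 2.718 m; N'_4 = 40·cos56.5° = 22.1; c'Δl = 10.33; W sinα = 33.4
Σc'Δl = 39.5 kN/m; ΣN' = 361.7 kN/m; ΣW sinα = 172.8 kN/m
Resisting = 39.5 + 361.7·tan26.1° = 39.5 + 177.2 = 216.7 kN/m
FS = 216.7 / 172.8 = 1.254

FS = 1.25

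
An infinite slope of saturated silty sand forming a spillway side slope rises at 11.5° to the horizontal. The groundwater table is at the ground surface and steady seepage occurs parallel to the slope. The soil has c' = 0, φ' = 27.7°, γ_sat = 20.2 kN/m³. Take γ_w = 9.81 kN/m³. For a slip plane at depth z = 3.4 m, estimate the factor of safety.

With seepage parallel to the slope and the water table at the surface, the effective normal stress on the slip plane uses the buoyant unit weight γ' = γ_sat − γ_w while the driving shear stress uses γ_sat:
FS = [c' + γ' z cos²β tanφ'] / [γ_sat z sinβ cosβ]
(For c' = 0 this reduces to FS = (γ'/γ_sat)·tanφ'/tanβ.)
γ' = 20.2 − 9.81 = 10.39 kN/m³
Numerator = 0.0 + 10.39·3.4·cos²11.5°·tan27.7° = 0.0 + 10.39·3.4·0.9603·0.5250 = 17.809 kPa
Denominator = 20.2·3.4·sin11.5°·cos11.5° = 20.2·3.4·0.1994·0.9799 = 13.418 kPa
FS = 17.809 / 13.418 = 1.327

FS = 1.33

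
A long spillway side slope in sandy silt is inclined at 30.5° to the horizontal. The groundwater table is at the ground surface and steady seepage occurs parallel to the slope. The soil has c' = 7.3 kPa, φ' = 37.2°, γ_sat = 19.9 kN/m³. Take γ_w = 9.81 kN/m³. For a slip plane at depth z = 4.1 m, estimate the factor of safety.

FS = 0.86

With seepage parallel to the slope and the water table at the surface, the effective normal stress on the slip plane uses the buoyant unit weight γ' = γ_sat − γ_w while the driving shear stress uses γ_sat:
FS = [c' + γ' z cos²β tanφ'] / [γ_sat z sinβ cosβ]
γ' = 19.9 − 9.81 = 10.09 kN/m³
Numerator = 7.3 + 10.09·4.1·cos²30.5°·tan37.2° = 7.3 + 10.09·4.1·0.7424·0.7590 = 30.612 kPa
Denominator = 19.9·4.1·sin30.5°·cos30.5° = 19.9·4.1·0.5075·0.8616 = 35.680 kPa
FS = 30.612 / 35.680 = 0.858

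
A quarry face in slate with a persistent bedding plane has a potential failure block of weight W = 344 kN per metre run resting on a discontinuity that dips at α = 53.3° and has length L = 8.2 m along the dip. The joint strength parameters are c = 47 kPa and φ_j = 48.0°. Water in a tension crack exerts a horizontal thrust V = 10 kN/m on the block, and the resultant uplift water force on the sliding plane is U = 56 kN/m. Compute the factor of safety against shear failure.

FS = 1.93

Resolving the block weight along and normal to the plane and applying the Mohr–Coulomb strength on the joint:
N' = W cosα − U − V sinα = 344·cos53.3° − 56 − 10·sin53.3° = 141.6 kN/m
Driving force T = W sinα + V cosα = 344·sin53.3° + 10·cos53.3° = 281.8 kN/m
Resisting force R = c·L + N'·tanφ_j = 47·8.2 + 141.6·tan48.0° = 385.4 + 157.2 = 542.6 kN/m
FS = R / T = 542.6 / 281.8 = 1.926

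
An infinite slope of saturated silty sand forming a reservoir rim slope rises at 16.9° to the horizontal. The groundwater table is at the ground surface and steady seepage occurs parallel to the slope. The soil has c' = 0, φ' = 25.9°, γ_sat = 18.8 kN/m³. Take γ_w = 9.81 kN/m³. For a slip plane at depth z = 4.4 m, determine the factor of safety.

With seepage parallel to the slope and the water table at the surface, the effective normal stress on the slip plane uses the buoyant unit weight γ' = γ_sat − γ_w while the driving shear stress uses γ_sat:
FS = [c' + γ' z cos²β tanφ'] / [γ_sat z sinβ cosβ]
(For c' = 0 this reduces to FS = (γ'/γ_sat)·tanφ'/tanβ.)
γ' = 18.8 − 9.81 = 8.99 kN/m³
Numerator = 0.0 + 8.99·4.4·cos²16.9°·tan25.9° = 0.0 + 8.99·4.4·0.9155·0.4856 = 17.584 kPa
Denominator = 18.8·4.4·sin16.9°·cos16.9° = 18.8·4.4·0.2907·0.9568 = 23.008 kPa
FS = 17.584 / 23.008 = 0.764

FS = 0.76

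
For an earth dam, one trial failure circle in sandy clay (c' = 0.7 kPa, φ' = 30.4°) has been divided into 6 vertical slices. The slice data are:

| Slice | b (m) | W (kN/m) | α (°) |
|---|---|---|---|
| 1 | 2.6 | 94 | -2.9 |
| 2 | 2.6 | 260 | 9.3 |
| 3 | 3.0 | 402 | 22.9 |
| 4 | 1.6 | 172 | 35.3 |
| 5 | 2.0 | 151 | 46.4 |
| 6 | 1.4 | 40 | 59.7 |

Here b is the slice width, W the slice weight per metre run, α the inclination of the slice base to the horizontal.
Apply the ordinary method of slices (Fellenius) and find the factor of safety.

Ordinary method of slices: FS = Σ[c'·Δl_i + (W_i cosα_i)·tanφ'] / Σ W_i sinα_i, with Δl_i = b_i / cosα_i.
Slice 1: Δl = 2.6/cos(-2.9°) = 2.603 m; N'_1 = 94·cos(-2.9°) = 93.9; c'Δl = 1.82; W sinα = -4.8
Slice 2: Δl = 2.6/cos9.3° = 2.635 m; N'_2 = 260·cos9.3° = 256.6; c'Δl = 1.84; W sinα = 42.0
Slice 3: Δl = 3.0/cos22.9° = 3.257 m; N'_3 = 402·cos22.9° = 370.3; c'Δl = 2.28; W sinα = 156.4
Slice 4: Δl = 1.6/cos35.3° = 1.960 m; N'_4 = 172·cos35.3° = 140.4; c'Δl = 1.37; W sinα = 99.4
Slice 5: Δl = 2.0/cos46.4° = 2.900 m; N'_5 = 151·cos46.4° = 104.1; c'Δl = 2.03; W sinα = 109.3
Slice 6: Δl = 1.4/cos59.7° = 2.775 m; N'_6 = 40·cos59.7° = 20.2; c'Δl = 1.94; W sinα = 34.5
Σc'Δl = 11.3 kN/m; ΣN' = 985.5 kN/m; ΣW sinα = 437.0 kN/m
Resisting = 11.3 + 985.5·tan30.4° = 11.3 + 578.2 = 589.5 kN/m
FS = 589.5 / 437.0 = 1.349

FS = 1.35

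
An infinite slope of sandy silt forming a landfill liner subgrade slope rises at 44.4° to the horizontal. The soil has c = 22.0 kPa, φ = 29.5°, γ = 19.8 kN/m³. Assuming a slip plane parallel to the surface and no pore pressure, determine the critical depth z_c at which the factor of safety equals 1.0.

Setting FS = 1.00 in FS = [c + γz cos²β tanφ] / [γz sinβ cosβ] and solving for z:
z = c / [γ cosβ (FS·sinβ − cosβ·tanφ)]
  = 22.0 / [19.8·cos44.4°·(1.00·sin44.4° − cos44.4°·tan29.5°)]
  = 22.0 / [19.8·0.7145·(1.00·0.6997 − 0.7145·0.5658)]
  = 22.0 / 4.1794 = 5.264 m

z_c = 5.26 m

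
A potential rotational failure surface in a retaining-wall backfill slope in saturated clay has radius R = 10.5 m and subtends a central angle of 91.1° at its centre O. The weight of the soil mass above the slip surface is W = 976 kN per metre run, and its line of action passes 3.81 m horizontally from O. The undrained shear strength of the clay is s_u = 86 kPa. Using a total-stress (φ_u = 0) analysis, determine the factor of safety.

FS = 4.05

Taking moments about the centre O, the resisting moment is provided by the undrained shear strength acting along the arc:
Arc length L_a = R·θ = 10.5·(91.1°·π/180) = 10.5·1.5900 = 16.69 m
M_R = s_u·L_a·R = 86·16.69·10.5 = 15075.5 kN·m/m
M_D = W·d = 976·3.81 = 3718.6 kN·m/m
FS = M_R / M_D = 15075.5 / 3718.6 = 4.054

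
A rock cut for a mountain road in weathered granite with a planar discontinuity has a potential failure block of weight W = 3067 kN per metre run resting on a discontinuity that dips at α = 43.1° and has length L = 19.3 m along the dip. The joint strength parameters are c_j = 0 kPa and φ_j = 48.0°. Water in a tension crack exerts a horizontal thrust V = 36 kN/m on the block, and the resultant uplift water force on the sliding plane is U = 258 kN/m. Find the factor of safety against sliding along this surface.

FS = 1.02

Resolving the block weight along and normal to the plane and applying the Mohr–Coulomb strength on the joint:
N' = W cosα − U − V sinα = 3067·cos43.1° − 258 − 36·sin43.1° = 1956.8 kN/m
Driving force T = W sinα + V cosα = 3067·sin43.1° + 36·cos43.1° = 2121.9 kN/m
Resisting force R = c_j·L + N'·tanφ_j = 0·19.3 + 1956.8·tan48.0° = 0.0 + 2173.3 = 2173.3 kN/m
FS = R / T = 2173.3 / 2121.9 = 1.024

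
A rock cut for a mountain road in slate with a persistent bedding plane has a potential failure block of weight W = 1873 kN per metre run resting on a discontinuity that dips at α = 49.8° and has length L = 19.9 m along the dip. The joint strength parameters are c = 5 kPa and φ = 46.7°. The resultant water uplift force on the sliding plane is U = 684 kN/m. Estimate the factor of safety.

Resolving the block weight along and normal to the plane and applying the Mohr–Coulomb strength on the joint:
N' = W cosα − U = 1873·cos49.8° − 684 = 524.9 kN/m
Driving force T = W sinα = 1873·sin49.8° = 1430.6 kN/m
Resisting force R = c·L + N'·tanφ = 5·19.9 + 524.9·tan46.7° = 99.5 + 557.1 = 656.6 kN/m
FS = R / T = 656.6 / 1430.6 = 0.459

FS = 0.46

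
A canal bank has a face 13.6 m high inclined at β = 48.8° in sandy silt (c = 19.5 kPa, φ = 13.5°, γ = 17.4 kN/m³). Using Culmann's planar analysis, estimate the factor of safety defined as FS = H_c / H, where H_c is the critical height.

FS = 1.31

H_c = (4c/γ) · sinβ cosφ / [1 − cos(β − φ)]
    = (4·19.5/17.4) · sin48.8°·cos13.5° / [1 − cos35.3°]
    = 4.483 · 0.7316 / 0.1839 = 17.84 m
FS = H_c / H = 17.84 / 13.6 = 1.312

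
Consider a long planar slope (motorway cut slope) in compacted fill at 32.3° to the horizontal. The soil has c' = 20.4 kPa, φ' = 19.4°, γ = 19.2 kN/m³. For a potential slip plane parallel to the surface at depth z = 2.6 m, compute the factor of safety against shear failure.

For an infinite slope with a slip plane parallel to the surface (no pore pressure): FS = [c' + γz cos²β tanφ'] / [γz sinβ cosβ].
γz = 19.2·2.6 = 49.92 kN/m²
Numerator = 20.4 + 49.92·cos²32.3°·tan19.4° = 20.4 + 49.92·0.7145·0.3522 = 32.960 kPa
Denominator = 49.92·sin32.3°·cos32.3° = 49.92·0.5344·0.8453 = 22.547 kPa
FS = 32.960 / 22.547 = 1.462

FS = 1.46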